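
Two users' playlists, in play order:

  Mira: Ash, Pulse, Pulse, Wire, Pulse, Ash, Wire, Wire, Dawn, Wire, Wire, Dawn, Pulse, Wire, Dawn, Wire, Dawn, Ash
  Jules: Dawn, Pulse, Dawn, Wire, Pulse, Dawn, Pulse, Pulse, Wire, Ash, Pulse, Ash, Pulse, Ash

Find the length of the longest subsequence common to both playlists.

One common subsequence of length 7: Pulse [2,7], Pulse [3,8], Wire [4,9], Pulse [5,11], Ash [6,12], Pulse [13,13], Ash [18,14], and the DP table's final entry dp[18][14] is also 7, so no common subsequence is longer.

7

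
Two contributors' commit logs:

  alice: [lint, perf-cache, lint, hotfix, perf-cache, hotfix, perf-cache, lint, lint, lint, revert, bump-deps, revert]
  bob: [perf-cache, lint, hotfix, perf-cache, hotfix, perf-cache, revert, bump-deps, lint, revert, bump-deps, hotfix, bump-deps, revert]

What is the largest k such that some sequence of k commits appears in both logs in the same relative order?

Pick perf-cache (alice #2, bob #1), lint (alice #3, bob #2), hotfix (alice #4, bob #3), perf-cache (alice #5, bob #4), hotfix (alice #6, bob #5), perf-cache (alice #7, bob #6), lint (alice #10, bob #9), revert (alice #11, bob #10), bump-deps (alice #12, bob #13), revert (alice #13, bob #14); all 10 commits appear in both, in order. Since dp[13][14] = 10, nothing longer is possible.

10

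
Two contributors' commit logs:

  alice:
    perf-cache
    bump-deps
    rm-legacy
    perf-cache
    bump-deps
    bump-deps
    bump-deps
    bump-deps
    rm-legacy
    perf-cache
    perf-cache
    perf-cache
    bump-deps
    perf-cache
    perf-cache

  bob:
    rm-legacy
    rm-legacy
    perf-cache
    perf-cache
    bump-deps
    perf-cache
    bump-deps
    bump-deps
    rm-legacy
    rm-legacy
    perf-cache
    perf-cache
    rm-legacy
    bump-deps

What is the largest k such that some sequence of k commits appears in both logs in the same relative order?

Match perf-cache (alice #1, bob #4) → bump-deps (alice #2, bob #5) → perf-cache (alice #4, bob #6) → bump-deps (alice #5, bob #7) → bump-deps (alice #6, bob #8) → rm-legacy (alice #9, bob #10) → perf-cache (alice #10, bob #11) → perf-cache (alice #11, bob #12) → bump-deps (alice #13, bob #14) — 9 commits in the same relative order in both. The LCS DP gives dp[15][14] = 9, so this is optimal.

9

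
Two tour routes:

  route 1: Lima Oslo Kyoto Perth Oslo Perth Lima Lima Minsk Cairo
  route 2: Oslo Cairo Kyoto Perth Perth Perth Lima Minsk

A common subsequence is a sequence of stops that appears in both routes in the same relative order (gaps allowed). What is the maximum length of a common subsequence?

Pick Oslo [2,1] → Kyoto [3,3] → Perth [4,5] → Perth [6,6] → Lima [8,7] → Minsk [9,8]; all 6 stops appear in both, in order, and the DP table's final entry dp[10][8] is also 6, so no common subsequence is longer.

6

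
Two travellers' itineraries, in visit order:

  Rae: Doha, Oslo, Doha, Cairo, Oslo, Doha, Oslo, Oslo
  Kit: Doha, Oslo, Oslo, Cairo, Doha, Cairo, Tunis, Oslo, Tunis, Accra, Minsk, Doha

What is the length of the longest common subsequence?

6

Match Doha [1,1], then Oslo [2,3], then Doha [3,5], then Cairo [4,6], then Oslo [5,8], then Doha [6,12] — 6 stops in the same relative order in both, and the DP table's final entry dp[8][12] is also 6, so no common subsequence is longer.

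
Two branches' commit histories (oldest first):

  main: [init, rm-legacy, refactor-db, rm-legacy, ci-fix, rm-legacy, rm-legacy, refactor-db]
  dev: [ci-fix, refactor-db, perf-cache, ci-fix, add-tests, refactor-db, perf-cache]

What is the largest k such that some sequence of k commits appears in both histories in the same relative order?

3

Taking refactor-db [3,2] → ci-fix [5,4] → refactor-db [8,6] gives a common subsequence of length 3. Since dp[8][7] = 3, nothing longer is possible.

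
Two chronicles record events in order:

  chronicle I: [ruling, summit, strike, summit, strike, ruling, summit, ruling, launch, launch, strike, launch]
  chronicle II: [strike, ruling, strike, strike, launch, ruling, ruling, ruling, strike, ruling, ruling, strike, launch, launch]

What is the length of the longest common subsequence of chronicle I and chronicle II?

Pick ruling [1,2]; then strike [3,4]; then strike [5,9]; then ruling [6,10]; then ruling [8,11]; then launch [10,13]; then launch [12,14]; all 7 events appear in both, in order. The LCS DP gives dp[12][14] = 7, so this is optimal.

7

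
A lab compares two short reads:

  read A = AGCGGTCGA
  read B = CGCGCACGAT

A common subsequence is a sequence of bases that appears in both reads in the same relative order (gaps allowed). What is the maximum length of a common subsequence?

6

Match G (read A #2, read B #2), then C (read A #3, read B #3), then G (read A #4, read B #4), then C (read A #7, read B #7), then G (read A #8, read B #8), then A (read A #9, read B #9) — 6 bases in the same relative order in both. Since dp[9][10] = 6, nothing longer is possible.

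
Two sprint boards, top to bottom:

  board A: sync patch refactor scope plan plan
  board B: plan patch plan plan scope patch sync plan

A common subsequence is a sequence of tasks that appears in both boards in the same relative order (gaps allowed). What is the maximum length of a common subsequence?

Match patch (board A #2, board B #2); then scope (board A #4, board B #5); then plan (board A #6, board B #8) — 3 tasks in the same relative order in both. dp[6][8] = 3 confirms this is the maximum.

3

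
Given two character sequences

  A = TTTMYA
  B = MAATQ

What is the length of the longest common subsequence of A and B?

2

Let dp[i][j] be the LCS length of the first i characters of A and the first j characters of B. dp[i][j] = dp[i-1][j-1]+1 when the i-th and j-th characters match, else max(dp[i-1][j], dp[i][j-1]).
    ·  M  A  A  T  Q
 ·  0  0  0  0  0  0
 T  0  0  0  0  1  1
 T  0  0  0  0  1  1
 T  0  0  0  0  1  1
 M  0  1  1  1  1  1
 Y  0  1  1  1  1  1
 A  0  1  2  2  2  2
dp[6][5] = 2. One LCS (by backtracking along matches): MA.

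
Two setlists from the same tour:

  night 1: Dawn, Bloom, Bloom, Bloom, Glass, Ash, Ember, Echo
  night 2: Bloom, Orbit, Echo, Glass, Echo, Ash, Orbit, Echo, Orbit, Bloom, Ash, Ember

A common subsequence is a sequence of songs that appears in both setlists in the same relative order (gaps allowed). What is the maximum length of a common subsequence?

4

Taking Bloom at night 1[2]=night 2[1], Bloom at night 1[4]=night 2[10], Ash at night 1[6]=night 2[11], Ember at night 1[7]=night 2[12] gives a common subsequence of length 4. dp[8][12] = 4 confirms this is the maximum.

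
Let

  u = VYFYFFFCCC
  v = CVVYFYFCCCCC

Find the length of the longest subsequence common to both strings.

8

Let dp[i][j] be the LCS length of the first i characters of u and the first j characters of v. dp[i][j] = dp[i-1][j-1]+1 when the i-th and j-th characters match, else max(dp[i-1][j], dp[i][j-1]).
    ·  C  V  V  Y  F  Y  F  C  C  C  C  C
 ·  0  0  0  0  0  0  0  0  0  0  0  0  0
 V  0  0  1  1  1  1  1  1  1  1  1  1  1
 Y  0  0  1  1  2  2  2  2  2  2  2  2  2
 F  0  0  1  1  2  3  3  3  3  3  3  3  3
 Y  0  0  1  1  2  3  4  4  4  4  4  4  4
 F  0  0  1  1  2  3  4  5  5  5  5  5  5
 F  0  0  1  1  2  3  4  5  5  5  5  5  5
 F  0  0  1  1  2  3  4  5  5  5  5  5  5
 C  0  1  1  1  2  3  4  5  6  6  6  6  6
 C  0  1  1  1  2  3  4  5  6  7  7  7  7
 C  0  1  1  1  2  3  4  5  6  7  8  8  8
dp[10][12] = 8. One LCS (by backtracking along matches): VYFYFCCC.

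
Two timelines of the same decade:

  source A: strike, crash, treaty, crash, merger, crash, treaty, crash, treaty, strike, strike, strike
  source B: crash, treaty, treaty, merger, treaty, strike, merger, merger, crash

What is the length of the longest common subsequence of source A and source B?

5

Match crash at source A[2]=source B[1], treaty at source A[3]=source B[3], merger at source A[5]=source B[4], treaty at source A[7]=source B[5], crash at source A[8]=source B[9] — 5 events in the same relative order in both, and the DP table's final entry dp[12][9] is also 5, so no common subsequence is longer.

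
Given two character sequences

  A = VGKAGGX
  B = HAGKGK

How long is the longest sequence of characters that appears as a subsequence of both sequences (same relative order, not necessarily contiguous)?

3

One common subsequence of length 3: G at A[2]=B[3] → K at A[3]=B[4] → G at A[5]=B[5]. Since dp[7][6] = 3, nothing longer is possible.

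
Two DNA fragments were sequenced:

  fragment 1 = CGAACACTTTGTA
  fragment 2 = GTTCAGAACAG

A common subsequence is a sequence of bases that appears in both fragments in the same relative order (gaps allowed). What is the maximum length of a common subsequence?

7

Match C (fragment 1 #1, fragment 2 #4); then G (fragment 1 #2, fragment 2 #6); then A (fragment 1 #3, fragment 2 #7); then A (fragment 1 #4, fragment 2 #8); then C (fragment 1 #5, fragment 2 #9); then A (fragment 1 #6, fragment 2 #10); then G (fragment 1 #11, fragment 2 #11) — 7 bases in the same relative order in both. The LCS DP gives dp[13][11] = 7, so this is optimal.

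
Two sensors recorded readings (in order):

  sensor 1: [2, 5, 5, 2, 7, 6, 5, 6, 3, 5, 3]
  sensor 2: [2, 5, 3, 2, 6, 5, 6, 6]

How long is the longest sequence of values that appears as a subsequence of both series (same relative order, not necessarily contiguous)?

6

Pick 2 (sensor 1 #1, sensor 2 #1), then 5 (sensor 1 #2, sensor 2 #2), then 2 (sensor 1 #4, sensor 2 #4), then 6 (sensor 1 #6, sensor 2 #5), then 5 (sensor 1 #7, sensor 2 #6), then 6 (sensor 1 #8, sensor 2 #8); all 6 values appear in both, in order. Since dp[11][8] = 6, nothing longer is possible.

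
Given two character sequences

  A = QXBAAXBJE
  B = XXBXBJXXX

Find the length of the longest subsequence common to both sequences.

Pick X (A #2, B #2), B (A #3, B #3), X (A #6, B #4), B (A #7, B #5), J (A #8, B #6); all 5 characters appear in both, in order, and the DP table's final entry dp[9][9] is also 5, so no common subsequence is longer.

5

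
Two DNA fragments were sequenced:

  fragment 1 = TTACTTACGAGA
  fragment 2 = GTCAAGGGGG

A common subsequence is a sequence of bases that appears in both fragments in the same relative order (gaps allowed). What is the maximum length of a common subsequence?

Let dp[i][j] be the LCS length of the first i bases of fragment 1 and the first j bases of fragment 2. dp[i][j] = dp[i-1][j-1]+1 when the i-th and j-th bases match, else max(dp[i-1][j], dp[i][j-1]).
    ·  G  T  C  A  A  G  G  G  G  G
 ·  0  0  0  0  0  0  0  0  0  0  0
 T  0  0  1  1  1  1  1  1  1  1  1
 T  0  0  1  1  1  1  1  1  1  1  1
 A  0  0  1  1  2  2  2  2  2  2  2
 C  0  0  1  2  2  2  2  2  2  2  2
 T  0  0  1  2  2  2  2  2  2  2  2
 T  0  0  1  2  2  2  2  2  2  2  2
 A  0  0  1  2  3  3  3  3  3  3  3
 C  0  0  1  2  3  3  3  3  3  3  3
 G  0  1  1  2  3  3  4  4  4  4  4
 A  0  1  1  2  3  4  4  4  4  4  4
 G  0  1  1  2  3  4  5  5  5  5  5
 A  0  1  1  2  3  4  5  5  5  5  5
dp[12][10] = 5. One LCS (by backtracking along matches): TAAGG.

5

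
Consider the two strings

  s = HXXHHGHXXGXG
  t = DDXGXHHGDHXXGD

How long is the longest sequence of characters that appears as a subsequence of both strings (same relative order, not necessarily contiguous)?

9

Match X at s[2]=t[3] → X at s[3]=t[5] → H at s[4]=t[6] → H at s[5]=t[7] → G at s[6]=t[8] → H at s[7]=t[10] → X at s[8]=t[11] → X at s[9]=t[12] → G at s[10]=t[13] — 9 characters in the same relative order in both. The LCS DP gives dp[12][14] = 9, so this is optimal.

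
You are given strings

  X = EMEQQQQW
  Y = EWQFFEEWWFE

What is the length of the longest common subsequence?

3

Let dp[i][j] be the LCS length of the first i characters of X and the first j characters of Y. dp[i][j] = dp[i-1][j-1]+1 when the i-th and j-th characters match, else max(dp[i-1][j], dp[i][j-1]).
    ·  E  W  Q  F  F  E  E  W  W  F  E
 ·  0  0  0  0  0  0  0  0  0  0  0  0
 E  0  1  1  1  1  1  1  1  1  1  1  1
 M  0  1  1  1  1  1  1  1  1  1  1  1
 E  0  1  1  1  1  1  2  2  2  2  2  2
 Q  0  1  1  2  2  2  2  2  2  2  2  2
 Q  0  1  1  2  2  2  2  2  2  2  2  2
 Q  0  1  1  2  2  2  2  2  2  2  2  2
 Q  0  1  1  2  2  2  2  2  2  2  2  2
 W  0  1  2  2  2  2  2  2  3  3  3  3
dp[8][11] = 3. One LCS (by backtracking along matches): EEW.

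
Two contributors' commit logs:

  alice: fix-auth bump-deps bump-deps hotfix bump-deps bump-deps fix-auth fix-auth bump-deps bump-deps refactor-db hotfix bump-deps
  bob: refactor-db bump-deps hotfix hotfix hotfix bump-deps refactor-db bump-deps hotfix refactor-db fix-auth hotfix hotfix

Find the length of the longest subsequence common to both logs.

6

Match bump-deps at alice[2]=bob[2] → hotfix at alice[4]=bob[5] → bump-deps at alice[5]=bob[6] → bump-deps at alice[6]=bob[8] → fix-auth at alice[7]=bob[11] → hotfix at alice[12]=bob[13] — 6 commits in the same relative order in both. The LCS DP gives dp[13][13] = 6, so this is optimal.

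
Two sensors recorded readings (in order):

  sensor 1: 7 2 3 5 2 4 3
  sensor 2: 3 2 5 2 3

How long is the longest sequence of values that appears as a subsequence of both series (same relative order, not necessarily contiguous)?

4

Let dp[i][j] be the LCS length of the first i values of sensor 1 and the first j values of sensor 2. dp[i][j] = dp[i-1][j-1]+1 when the i-th and j-th values match, else max(dp[i-1][j], dp[i][j-1]).
    ·  3  2  5  2  3
 ·  0  0  0  0  0  0
 7  0  0  0  0  0  0
 2  0  0  1  1  1  1
 3  0  1  1  1  1  2
 5  0  1  1  2  2  2
 2  0  1  2  2  3  3
 4  0  1  2  2  3  3
 3  0  1  2  2  3  4
dp[7][5] = 4. One LCS (by backtracking along matches): 2, 5, 2, 3.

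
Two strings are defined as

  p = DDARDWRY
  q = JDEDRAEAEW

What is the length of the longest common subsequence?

4

Let dp[i][j] be the LCS length of the first i characters of p and the first j characters of q. dp[i][j] = dp[i-1][j-1]+1 when the i-th and j-th characters match, else max(dp[i-1][j], dp[i][j-1]).
    ·  J  D  E  D  R  A  E  A  E  W
 ·  0  0  0  0  0  0  0  0  0  0  0
 D  0  0  1  1  1  1  1  1  1  1  1
 D  0  0  1  1  2  2  2  2  2  2  2
 A  0  0  1  1  2  2  3  3  3  3  3
 R  0  0  1  1  2  3  3  3  3  3  3
 D  0  0  1  1  2  3  3  3  3  3  3
 W  0  0  1  1  2  3  3  3  3  3  4
 R  0  0  1  1  2  3  3  3  3  3  4
 Y  0  0  1  1  2  3  3  3  3  3  4
dp[8][10] = 4. One LCS (by backtracking along matches): DDAW.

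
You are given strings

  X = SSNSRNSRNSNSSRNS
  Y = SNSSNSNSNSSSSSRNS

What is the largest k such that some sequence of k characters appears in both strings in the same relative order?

13

Taking S (X #1, Y #3); then S (X #2, Y #4); then N (X #3, Y #5); then S (X #4, Y #6); then N (X #6, Y #7); then S (X #7, Y #8); then N (X #9, Y #9); then S (X #10, Y #12); then S (X #12, Y #13); then S (X #13, Y #14); then R (X #14, Y #15); then N (X #15, Y #16); then S (X #16, Y #17) gives a common subsequence of length 13. dp[16][17] = 13 confirms this is the maximum.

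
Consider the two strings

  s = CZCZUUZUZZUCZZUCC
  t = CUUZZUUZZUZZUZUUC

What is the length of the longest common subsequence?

Pick C (s #1, t #1), then Z (s #2, t #4), then Z (s #4, t #5), then U (s #5, t #6), then U (s #6, t #7), then Z (s #7, t #9), then U (s #8, t #10), then Z (s #9, t #11), then Z (s #10, t #12), then U (s #11, t #13), then Z (s #13, t #14), then U (s #15, t #16), then C (s #17, t #17); all 13 characters appear in both, in order. dp[17][17] = 13 confirms this is the maximum.

13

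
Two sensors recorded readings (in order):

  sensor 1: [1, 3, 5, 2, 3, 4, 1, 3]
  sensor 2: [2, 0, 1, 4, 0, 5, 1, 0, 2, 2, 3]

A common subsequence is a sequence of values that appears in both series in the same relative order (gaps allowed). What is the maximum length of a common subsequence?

Taking 1 [1,3] → 5 [3,6] → 2 [4,10] → 3 [8,11] gives a common subsequence of length 4. The LCS DP gives dp[8][11] = 4, so this is optimal.

4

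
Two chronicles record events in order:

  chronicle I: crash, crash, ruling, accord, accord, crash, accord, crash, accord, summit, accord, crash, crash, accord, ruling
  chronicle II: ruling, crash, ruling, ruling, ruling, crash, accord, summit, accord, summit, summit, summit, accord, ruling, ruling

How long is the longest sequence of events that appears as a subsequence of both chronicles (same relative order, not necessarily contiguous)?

Taking crash (chronicle I #1, chronicle II #2) → ruling (chronicle I #3, chronicle II #5) → crash (chronicle I #6, chronicle II #6) → accord (chronicle I #7, chronicle II #7) → accord (chronicle I #9, chronicle II #9) → summit (chronicle I #10, chronicle II #12) → accord (chronicle I #11, chronicle II #13) → ruling (chronicle I #15, chronicle II #15) gives a common subsequence of length 8. dp[15][15] = 8 confirms this is the maximum.

8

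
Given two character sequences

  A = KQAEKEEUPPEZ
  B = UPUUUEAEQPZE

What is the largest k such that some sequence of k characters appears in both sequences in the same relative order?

One common subsequence of length 4: A [3,7], E [4,8], P [9,10], E [11,12], and the DP table's final entry dp[12][12] is also 4, so no common subsequence is longer.

4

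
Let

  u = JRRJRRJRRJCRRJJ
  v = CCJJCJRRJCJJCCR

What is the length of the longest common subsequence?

Taking J [1,3], then J [4,4], then J [7,6], then R [8,7], then R [9,8], then J [10,9], then C [11,10], then J [14,11], then J [15,12] gives a common subsequence of length 9, and the DP table's final entry dp[15][15] is also 9, so no common subsequence is longer.

9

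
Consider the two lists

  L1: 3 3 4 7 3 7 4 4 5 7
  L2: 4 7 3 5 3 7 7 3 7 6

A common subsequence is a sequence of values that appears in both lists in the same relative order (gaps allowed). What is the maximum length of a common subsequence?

5

Let dp[i][j] be the LCS length of the first i values of L1 and the first j values of L2. dp[i][j] = dp[i-1][j-1]+1 when the i-th and j-th values match, else max(dp[i-1][j], dp[i][j-1]).
    ·  4  7  3  5  3  7  7  3  7  6
 ·  0  0  0  0  0  0  0  0  0  0  0
 3  0  0  0  1  1  1  1  1  1  1  1
 3  0  0  0  1  1  2  2  2  2  2  2
 4  0  1  1  1  1  2  2  2  2  2  2
 7  0  1  2  2  2  2  3  3  3  3  3
 3  0  1  2  3  3  3  3  3  4  4  4
 7  0  1  2  3  3  3  4  4  4  5  5
 4  0  1  2  3  3  3  4  4  4  5  5
 4  0  1  2  3  3  3  4  4  4  5  5
 5  0  1  2  3  4  4  4  4  4  5  5
 7  0  1  2  3  4  4  5  5  5  5  5
dp[10][10] = 5. One LCS (by backtracking along matches): 3, 3, 7, 3, 7.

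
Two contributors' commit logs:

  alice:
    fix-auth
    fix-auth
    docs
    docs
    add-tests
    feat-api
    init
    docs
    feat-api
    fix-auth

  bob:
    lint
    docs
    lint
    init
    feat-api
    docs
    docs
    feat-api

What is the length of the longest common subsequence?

Match docs at alice[3]=bob[2], docs at alice[4]=bob[6], docs at alice[8]=bob[7], feat-api at alice[9]=bob[8] — 4 commits in the same relative order in both, and the DP table's final entry dp[10][8] is also 4, so no common subsequence is longer.

4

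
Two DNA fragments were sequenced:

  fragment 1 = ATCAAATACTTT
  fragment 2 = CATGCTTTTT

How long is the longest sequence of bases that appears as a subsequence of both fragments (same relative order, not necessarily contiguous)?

Taking A [1,2]; then T [2,3]; then C [3,5]; then T [7,7]; then T [10,8]; then T [11,9]; then T [12,10] gives a common subsequence of length 7. dp[12][10] = 7 confirms this is the maximum.

7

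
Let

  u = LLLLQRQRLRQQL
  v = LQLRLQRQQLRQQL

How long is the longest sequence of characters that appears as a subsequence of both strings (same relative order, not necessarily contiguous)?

11

One common subsequence of length 11: L at u[1]=v[1], then L at u[2]=v[3], then L at u[4]=v[5], then Q at u[5]=v[6], then R at u[6]=v[7], then Q at u[7]=v[9], then L at u[9]=v[10], then R at u[10]=v[11], then Q at u[11]=v[12], then Q at u[12]=v[13], then L at u[13]=v[14]. dp[13][14] = 11 confirms this is the maximum.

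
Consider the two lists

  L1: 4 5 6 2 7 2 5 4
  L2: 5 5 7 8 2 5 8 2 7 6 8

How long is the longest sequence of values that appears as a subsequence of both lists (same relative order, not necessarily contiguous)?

Let dp[i][j] be the LCS length of the first i values of L1 and the first j values of L2. dp[i][j] = dp[i-1][j-1]+1 when the i-th and j-th values match, else max(dp[i-1][j], dp[i][j-1]).
    ·  5  5  7  8  2  5  8  2  7  6  8
 ·  0  0  0  0  0  0  0  0  0  0  0  0
 4  0  0  0  0  0  0  0  0  0  0  0  0
 5  0  1  1  1  1  1  1  1  1  1  1  1
 6  0  1  1  1  1  1  1  1  1  1  2  2
 2  0  1  1  1  1  2  2  2  2  2  2  2
 7  0  1  1  2  2  2  2  2  2  3  3  3
 2  0  1  1  2  2  3  3  3  3  3  3  3
 5  0  1  2  2  2  3  4  4  4  4  4  4
 4  0  1  2  2  2  3  4  4  4  4  4  4
dp[8][11] = 4. One LCS (by backtracking along matches): 5, 7, 2, 5.

4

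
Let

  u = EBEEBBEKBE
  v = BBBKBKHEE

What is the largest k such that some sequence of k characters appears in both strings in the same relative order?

Let dp[i][j] be the LCS length of the first i characters of u and the first j characters of v. dp[i][j] = dp[i-1][j-1]+1 when the i-th and j-th characters match, else max(dp[i-1][j], dp[i][j-1]).
    ·  B  B  B  K  B  K  H  E  E
 ·  0  0  0  0  0  0  0  0  0  0
 E  0  0  0  0  0  0  0  0  1  1
 B  0  1  1  1  1  1  1  1  1  1
 E  0  1  1  1  1  1  1  1  2  2
 E  0  1  1  1  1  1  1  1  2  3
 B  0  1  2  2  2  2  2  2  2  3
 B  0  1  2  3  3  3  3  3  3  3
 E  0  1  2  3  3  3  3  3  4  4
 K  0  1  2  3  4  4  4  4  4  4
 B  0  1  2  3  4  5  5  5  5  5
 E  0  1  2  3  4  5  5  5  6  6
dp[10][9] = 6. One LCS (by backtracking along matches): BBBKBE.

6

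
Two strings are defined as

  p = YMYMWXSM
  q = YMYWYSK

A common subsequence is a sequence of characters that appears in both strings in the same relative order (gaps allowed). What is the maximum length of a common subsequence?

One common subsequence of length 5: Y at p[1]=q[1], then M at p[2]=q[2], then Y at p[3]=q[3], then W at p[5]=q[4], then S at p[7]=q[6], and the DP table's final entry dp[8][7] is also 5, so no common subsequence is longer.

5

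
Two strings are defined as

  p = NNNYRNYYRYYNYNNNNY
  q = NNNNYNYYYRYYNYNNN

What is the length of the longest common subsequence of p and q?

Pick N [1,2] → N [2,3] → N [3,4] → Y [4,5] → N [6,6] → Y [7,8] → Y [8,9] → R [9,10] → Y [10,11] → Y [11,12] → N [12,13] → Y [13,14] → N [15,15] → N [16,16] → N [17,17]; all 15 characters appear in both, in order. The LCS DP gives dp[18][17] = 15, so this is optimal.

15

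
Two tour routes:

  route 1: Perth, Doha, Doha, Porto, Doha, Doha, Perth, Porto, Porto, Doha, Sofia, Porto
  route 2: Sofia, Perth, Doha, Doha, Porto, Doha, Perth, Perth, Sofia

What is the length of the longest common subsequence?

7

Taking Perth (route 1 #1, route 2 #2) → Doha (route 1 #2, route 2 #3) → Doha (route 1 #3, route 2 #4) → Porto (route 1 #4, route 2 #5) → Doha (route 1 #5, route 2 #6) → Perth (route 1 #7, route 2 #8) → Sofia (route 1 #11, route 2 #9) gives a common subsequence of length 7. dp[12][9] = 7 confirms this is the maximum.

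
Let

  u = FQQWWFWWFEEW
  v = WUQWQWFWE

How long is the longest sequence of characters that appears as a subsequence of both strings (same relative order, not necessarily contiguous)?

Taking Q (u #2, v #3); then Q (u #3, v #5); then W (u #5, v #6); then F (u #6, v #7); then W (u #8, v #8); then E (u #11, v #9) gives a common subsequence of length 6. dp[12][9] = 6 confirms this is the maximum.

6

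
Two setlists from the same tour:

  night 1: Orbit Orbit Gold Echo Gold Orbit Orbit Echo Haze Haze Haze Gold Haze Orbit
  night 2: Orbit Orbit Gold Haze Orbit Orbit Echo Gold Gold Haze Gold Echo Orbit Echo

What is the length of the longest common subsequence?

9

Pick Orbit at night 1[1]=night 2[1] → Orbit at night 1[2]=night 2[2] → Gold at night 1[3]=night 2[3] → Orbit at night 1[6]=night 2[5] → Orbit at night 1[7]=night 2[6] → Echo at night 1[8]=night 2[7] → Haze at night 1[11]=night 2[10] → Gold at night 1[12]=night 2[11] → Orbit at night 1[14]=night 2[13]; all 9 songs appear in both, in order. dp[14][14] = 9 confirms this is the maximum.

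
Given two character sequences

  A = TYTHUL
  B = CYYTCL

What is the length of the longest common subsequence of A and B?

3

Taking Y (A #2, B #3); then T (A #3, B #4); then L (A #6, B #6) gives a common subsequence of length 3. dp[6][6] = 3 confirms this is the maximum.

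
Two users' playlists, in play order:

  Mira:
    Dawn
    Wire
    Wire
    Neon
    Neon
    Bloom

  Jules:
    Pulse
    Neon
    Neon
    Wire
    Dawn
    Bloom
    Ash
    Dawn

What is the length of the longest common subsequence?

3

One common subsequence of length 3: Neon at Mira[4]=Jules[2] → Neon at Mira[5]=Jules[3] → Bloom at Mira[6]=Jules[6]. The LCS DP gives dp[6][8] = 3, so this is optimal.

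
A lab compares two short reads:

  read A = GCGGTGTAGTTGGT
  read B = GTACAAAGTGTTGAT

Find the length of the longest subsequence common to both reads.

9

Pick G (read A #1, read B #1), C (read A #2, read B #4), G (read A #6, read B #8), T (read A #7, read B #9), G (read A #9, read B #10), T (read A #10, read B #11), T (read A #11, read B #12), G (read A #12, read B #13), T (read A #14, read B #15); all 9 bases appear in both, in order. Since dp[14][15] = 9, nothing longer is possible.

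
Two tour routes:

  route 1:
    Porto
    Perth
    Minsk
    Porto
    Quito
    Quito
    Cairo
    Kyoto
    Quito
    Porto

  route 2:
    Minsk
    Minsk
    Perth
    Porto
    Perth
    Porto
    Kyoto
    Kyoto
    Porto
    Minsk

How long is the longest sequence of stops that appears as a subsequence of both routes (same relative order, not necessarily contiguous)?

Taking Porto (route 1 #1, route 2 #4), then Perth (route 1 #2, route 2 #5), then Porto (route 1 #4, route 2 #6), then Kyoto (route 1 #8, route 2 #8), then Porto (route 1 #10, route 2 #9) gives a common subsequence of length 5, and the DP table's final entry dp[10][10] is also 5, so no common subsequence is longer.

5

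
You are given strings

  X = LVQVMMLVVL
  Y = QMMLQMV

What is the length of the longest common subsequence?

Match Q (X #3, Y #1), then M (X #5, Y #2), then M (X #6, Y #3), then L (X #7, Y #4), then V (X #9, Y #7) — 5 characters in the same relative order in both. The LCS DP gives dp[10][7] = 5, so this is optimal.

5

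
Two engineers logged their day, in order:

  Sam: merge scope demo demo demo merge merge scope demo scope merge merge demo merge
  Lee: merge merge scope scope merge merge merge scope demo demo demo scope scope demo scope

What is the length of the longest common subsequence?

Match merge (Sam #1, Lee #7) → scope (Sam #2, Lee #8) → demo (Sam #3, Lee #9) → demo (Sam #4, Lee #10) → demo (Sam #5, Lee #11) → scope (Sam #8, Lee #13) → demo (Sam #9, Lee #14) → scope (Sam #10, Lee #15) — 8 tasks in the same relative order in both. Since dp[14][15] = 8, nothing longer is possible.

8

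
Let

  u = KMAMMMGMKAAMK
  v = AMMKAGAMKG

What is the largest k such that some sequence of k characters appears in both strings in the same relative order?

8

Let dp[i][j] be the LCS length of the first i characters of u and the first j characters of v. dp[i][j] = dp[i-1][j-1]+1 when the i-th and j-th characters match, else max(dp[i-1][j], dp[i][j-1]).
    ·  A  M  M  K  A  G  A  M  K  G
 ·  0  0  0  0  0  0  0  0  0  0  0
 K  0  0  0  0  1  1  1  1  1  1  1
 M  0  0  1  1  1  1  1  1  2  2  2
 A  0  1  1  1  1  2  2  2  2  2  2
 M  0  1  2  2  2  2  2  2  3  3  3
 M  0  1  2  3  3  3  3  3  3  3  3
 M  0  1  2  3  3  3  3  3  4  4  4
 G  0  1  2  3  3  3  4  4  4  4  5
 M  0  1  2  3  3  3  4  4  5  5  5
 K  0  1  2  3  4  4  4  4  5  6  6
 A  0  1  2  3  4  5  5  5  5  6  6
 A  0  1  2  3  4  5  5  6  6  6  6
 M  0  1  2  3  4  5  5  6  7  7  7
 K  0  1  2  3  4  5  5  6  7  8  8
dp[13][10] = 8. One LCS (by backtracking along matches): AMMKAAMK.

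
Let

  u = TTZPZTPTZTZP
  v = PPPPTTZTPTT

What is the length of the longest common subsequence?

Let dp[i][j] be the LCS length of the first i characters of u and the first j characters of v. dp[i][j] = dp[i-1][j-1]+1 when the i-th and j-th characters match, else max(dp[i-1][j], dp[i][j-1]).
    ·  P  P  P  P  T  T  Z  T  P  T  T
 ·  0  0  0  0  0  0  0  0  0  0  0  0
 T  0  0  0  0  0  1  1  1  1  1  1  1
 T  0  0  0  0  0  1  2  2  2  2  2  2
 Z  0  0  0  0  0  1  2  3  3  3  3  3
 P  0  1  1  1  1  1  2  3  3  4  4  4
 Z  0  1  1  1  1  1  2  3  3  4  4  4
 T  0  1  1  1  1  2  2  3  4  4  5  5
 P  0  1  2  2  2  2  2  3  4  5  5  5
 T  0  1  2  2  2  3  3  3  4  5  6  6
 Z  0  1  2  2  2  3  3  4  4  5  6  6
 T  0  1  2  2  2  3  4  4  5  5  6  7
 Z  0  1  2  2  2  3  4  5  5  5  6  7
 P  0  1  2  3  3  3  4  5  5  6  6  7
dp[12][11] = 7. One LCS (by backtracking along matches): TTZTPTT.

7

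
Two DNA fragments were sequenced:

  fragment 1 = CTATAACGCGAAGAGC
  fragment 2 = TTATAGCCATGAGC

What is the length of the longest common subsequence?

11

Pick T (fragment 1 #2, fragment 2 #2), A (fragment 1 #3, fragment 2 #3), T (fragment 1 #4, fragment 2 #4), A (fragment 1 #5, fragment 2 #5), C (fragment 1 #7, fragment 2 #7), C (fragment 1 #9, fragment 2 #8), A (fragment 1 #11, fragment 2 #9), G (fragment 1 #13, fragment 2 #11), A (fragment 1 #14, fragment 2 #12), G (fragment 1 #15, fragment 2 #13), C (fragment 1 #16, fragment 2 #14); all 11 bases appear in both, in order. dp[16][14] = 11 confirms this is the maximum.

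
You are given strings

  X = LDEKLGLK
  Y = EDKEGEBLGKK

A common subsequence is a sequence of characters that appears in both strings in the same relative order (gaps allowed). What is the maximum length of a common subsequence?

Let dp[i][j] be the LCS length of the first i characters of X and the first j characters of Y. dp[i][j] = dp[i-1][j-1]+1 when the i-th and j-th characters match, else max(dp[i-1][j], dp[i][j-1]).
    ·  E  D  K  E  G  E  B  L  G  K  K
 ·  0  0  0  0  0  0  0  0  0  0  0  0
 L  0  0  0  0  0  0  0  0  1  1  1  1
 D  0  0  1  1  1  1  1  1  1  1  1  1
 E  0  1  1  1  2  2  2  2  2  2  2  2
 K  0  1  1  2  2  2  2  2  2  2  3  3
 L  0  1  1  2  2  2  2  2  3  3  3  3
 G  0  1  1  2  2  3  3  3  3  4  4  4
 L  0  1  1  2  2  3  3  3  4  4  4  4
 K  0  1  1  2  2  3  3  3  4  4  5  5
dp[8][11] = 5. One LCS (by backtracking along matches): DELGK.

5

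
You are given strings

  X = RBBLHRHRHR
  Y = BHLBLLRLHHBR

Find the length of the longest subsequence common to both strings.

7

Match B [2,1], B [3,4], L [4,6], R [6,7], H [7,9], H [9,10], R [10,12] — 7 characters in the same relative order in both. The LCS DP gives dp[10][12] = 7, so this is optimal.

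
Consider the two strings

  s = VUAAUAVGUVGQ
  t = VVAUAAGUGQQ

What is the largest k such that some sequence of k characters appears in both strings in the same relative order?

8

Let dp[i][j] be the LCS length of the first i characters of s and the first j characters of t. dp[i][j] = dp[i-1][j-1]+1 when the i-th and j-th characters match, else max(dp[i-1][j], dp[i][j-1]).
    ·  V  V  A  U  A  A  G  U  G  Q  Q
 ·  0  0  0  0  0  0  0  0  0  0  0  0
 V  0  1  1  1  1  1  1  1  1  1  1  1
 U  0  1  1  1  2  2  2  2  2  2  2  2
 A  0  1  1  2  2  3  3  3  3  3  3  3
 A  0  1  1  2  2  3  4  4  4  4  4  4
 U  0  1  1  2  3  3  4  4  5  5  5  5
 A  0  1  1  2  3  4  4  4  5  5  5  5
 V  0  1  2  2  3  4  4  4  5  5  5  5
 G  0  1  2  2  3  4  4  5  5  6  6  6
 U  0  1  2  2  3  4  4  5  6  6  6  6
 V  0  1  2  2  3  4  4  5  6  6  6  6
 G  0  1  2  2  3  4  4  5  6  7  7  7
 Q  0  1  2  2  3  4  4  5  6  7  8  8
dp[12][11] = 8. One LCS (by backtracking along matches): VUAAGUGQ.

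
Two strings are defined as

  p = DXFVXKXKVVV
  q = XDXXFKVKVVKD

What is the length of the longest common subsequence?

7

One common subsequence of length 7: D at p[1]=q[2]; then X at p[2]=q[4]; then F at p[3]=q[5]; then V at p[4]=q[7]; then K at p[8]=q[8]; then V at p[9]=q[9]; then V at p[10]=q[10]. The LCS DP gives dp[11][12] = 7, so this is optimal.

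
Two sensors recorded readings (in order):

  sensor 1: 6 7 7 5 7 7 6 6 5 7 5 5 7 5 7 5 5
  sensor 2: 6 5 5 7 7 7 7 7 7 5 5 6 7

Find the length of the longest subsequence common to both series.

Match 6 (sensor 1 #1, sensor 2 #1), then 7 (sensor 1 #2, sensor 2 #5), then 7 (sensor 1 #3, sensor 2 #6), then 7 (sensor 1 #5, sensor 2 #7), then 7 (sensor 1 #6, sensor 2 #8), then 7 (sensor 1 #10, sensor 2 #9), then 5 (sensor 1 #11, sensor 2 #10), then 5 (sensor 1 #12, sensor 2 #11), then 7 (sensor 1 #15, sensor 2 #13) — 9 values in the same relative order in both. dp[17][13] = 9 confirms this is the maximum.

9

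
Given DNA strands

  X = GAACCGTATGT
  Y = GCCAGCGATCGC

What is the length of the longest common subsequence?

Match G [1,1], then A [2,4], then C [5,6], then G [6,7], then A [8,8], then T [9,9], then G [10,11] — 7 bases in the same relative order in both. The LCS DP gives dp[11][12] = 7, so this is optimal.

7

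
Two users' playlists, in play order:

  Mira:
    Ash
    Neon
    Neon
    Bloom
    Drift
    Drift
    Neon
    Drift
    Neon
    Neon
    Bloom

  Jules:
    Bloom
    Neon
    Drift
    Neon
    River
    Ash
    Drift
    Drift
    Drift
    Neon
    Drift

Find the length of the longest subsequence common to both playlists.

One common subsequence of length 6: Neon [2,2] → Neon [3,4] → Drift [5,8] → Drift [6,9] → Neon [7,10] → Drift [8,11], and the DP table's final entry dp[11][11] is also 6, so no common subsequence is longer.

6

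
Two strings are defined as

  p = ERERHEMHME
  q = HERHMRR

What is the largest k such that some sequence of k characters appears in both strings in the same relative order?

One common subsequence of length 4: E (p #3, q #2) → R (p #4, q #3) → H (p #5, q #4) → M (p #7, q #5). Since dp[10][7] = 4, nothing longer is possible.

4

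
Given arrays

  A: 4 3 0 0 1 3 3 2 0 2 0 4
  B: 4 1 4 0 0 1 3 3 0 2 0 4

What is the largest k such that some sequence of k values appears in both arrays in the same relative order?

10

Let dp[i][j] be the LCS length of the first i values of A and the first j values of B. dp[i][j] = dp[i-1][j-1]+1 when the i-th and j-th values match, else max(dp[i-1][j], dp[i][j-1]).
    ·  4  1  4  0  0  1  3  3  0  2  0  4
 ·  0  0  0  0  0  0  0  0  0  0  0  0  0
 4  0  1  1  1  1  1  1  1  1  1  1  1  1
 3  0  1  1  1  1  1  1  2  2  2  2  2  2
 0  0  1  1  1  2  2  2  2  2  3  3  3  3
 0  0  1  1  1  2  3  3  3  3  3  3  4  4
 1  0  1  2  2  2  3  4  4  4  4  4  4  4
 3  0  1  2  2  2  3  4  5  5  5  5  5  5
 3  0  1  2  2  2  3  4  5  6  6  6  6  6
 2  0  1  2  2  2  3  4  5  6  6  7  7  7
 0  0  1  2  2  3  3  4  5  6  7  7  8  8
 2  0  1  2  2  3  3  4  5  6  7  8  8  8
 0  0  1  2  2  3  4  4  5  6  7  8  9  9
 4  0  1  2  3  3  4  4  5  6  7  8  9 10
dp[12][12] = 10. One LCS (by backtracking along matches): 4, 0, 0, 1, 3, 3, 0, 2, 0, 4.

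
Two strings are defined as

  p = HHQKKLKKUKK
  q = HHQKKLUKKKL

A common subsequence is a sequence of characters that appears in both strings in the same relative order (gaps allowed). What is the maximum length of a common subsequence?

Let dp[i][j] be the LCS length of the first i characters of p and the first j characters of q. dp[i][j] = dp[i-1][j-1]+1 when the i-th and j-th characters match, else max(dp[i-1][j], dp[i][j-1]).
    ·  H  H  Q  K  K  L  U  K  K  K  L
 ·  0  0  0  0  0  0  0  0  0  0  0  0
 H  0  1  1  1  1  1  1  1  1  1  1  1
 H  0  1  2  2  2  2  2  2  2  2  2  2
 Q  0  1  2  3  3  3  3  3  3  3  3  3
 K  0  1  2  3  4  4  4  4  4  4  4  4
 K  0  1  2  3  4  5  5  5  5  5  5  5
 L  0  1  2  3  4  5  6  6  6  6  6  6
 K  0  1  2  3  4  5  6  6  7  7  7  7
 K  0  1  2  3  4  5  6  6  7  8  8  8
 U  0  1  2  3  4  5  6  7  7  8  8  8
 K  0  1  2  3  4  5  6  7  8  8  9  9
 K  0  1  2  3  4  5  6  7  8  9  9  9
dp[11][11] = 9. One LCS (by backtracking along matches): HHQKKLKKK.

9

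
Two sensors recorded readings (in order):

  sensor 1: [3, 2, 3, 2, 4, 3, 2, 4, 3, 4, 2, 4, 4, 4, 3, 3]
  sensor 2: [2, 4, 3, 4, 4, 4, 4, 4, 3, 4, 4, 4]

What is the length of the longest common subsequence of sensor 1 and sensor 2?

Pick 2 at sensor 1[4]=sensor 2[1]; then 4 at sensor 1[5]=sensor 2[2]; then 3 at sensor 1[6]=sensor 2[3]; then 4 at sensor 1[8]=sensor 2[4]; then 4 at sensor 1[10]=sensor 2[5]; then 4 at sensor 1[12]=sensor 2[6]; then 4 at sensor 1[13]=sensor 2[7]; then 4 at sensor 1[14]=sensor 2[8]; then 3 at sensor 1[15]=sensor 2[9]; all 9 values appear in both, in order. Since dp[16][12] = 9, nothing longer is possible.

9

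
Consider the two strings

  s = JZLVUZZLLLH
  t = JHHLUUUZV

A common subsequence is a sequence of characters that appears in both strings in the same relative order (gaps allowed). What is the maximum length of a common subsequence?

4

Pick J (s #1, t #1); then L (s #3, t #4); then U (s #5, t #7); then Z (s #6, t #8); all 4 characters appear in both, in order. The LCS DP gives dp[11][9] = 4, so this is optimal.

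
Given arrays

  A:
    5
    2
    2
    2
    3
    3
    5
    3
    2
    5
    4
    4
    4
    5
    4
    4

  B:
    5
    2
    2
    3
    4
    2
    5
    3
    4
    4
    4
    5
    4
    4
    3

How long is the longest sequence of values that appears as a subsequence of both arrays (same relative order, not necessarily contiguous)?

One common subsequence of length 12: 5 at A[1]=B[1] → 2 at A[2]=B[2] → 2 at A[3]=B[3] → 2 at A[4]=B[6] → 5 at A[7]=B[7] → 3 at A[8]=B[8] → 4 at A[11]=B[9] → 4 at A[12]=B[10] → 4 at A[13]=B[11] → 5 at A[14]=B[12] → 4 at A[15]=B[13] → 4 at A[16]=B[14], and the DP table's final entry dp[16][15] is also 12, so no common subsequence is longer.

12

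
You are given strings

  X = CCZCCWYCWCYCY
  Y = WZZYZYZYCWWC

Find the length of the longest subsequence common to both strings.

5

Taking Z [3,7], C [5,9], W [6,10], W [9,11], C [12,12] gives a common subsequence of length 5, and the DP table's final entry dp[13][12] is also 5, so no common subsequence is longer.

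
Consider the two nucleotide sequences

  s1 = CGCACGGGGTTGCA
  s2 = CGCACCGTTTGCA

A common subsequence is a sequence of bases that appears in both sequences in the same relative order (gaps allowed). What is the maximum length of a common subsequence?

One common subsequence of length 11: C (s1 #1, s2 #1), G (s1 #2, s2 #2), C (s1 #3, s2 #3), A (s1 #4, s2 #4), C (s1 #5, s2 #6), G (s1 #6, s2 #7), T (s1 #10, s2 #9), T (s1 #11, s2 #10), G (s1 #12, s2 #11), C (s1 #13, s2 #12), A (s1 #14, s2 #13). Since dp[14][13] = 11, nothing longer is possible.

11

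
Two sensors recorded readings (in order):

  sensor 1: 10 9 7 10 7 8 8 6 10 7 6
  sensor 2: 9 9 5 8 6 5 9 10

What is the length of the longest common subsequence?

4

Match 9 (sensor 1 #2, sensor 2 #2), then 8 (sensor 1 #7, sensor 2 #4), then 6 (sensor 1 #8, sensor 2 #5), then 10 (sensor 1 #9, sensor 2 #8) — 4 values in the same relative order in both. The LCS DP gives dp[11][8] = 4, so this is optimal.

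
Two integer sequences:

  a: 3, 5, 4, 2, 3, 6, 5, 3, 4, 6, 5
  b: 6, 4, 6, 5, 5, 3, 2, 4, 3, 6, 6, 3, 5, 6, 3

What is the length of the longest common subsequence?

Taking 4 [3,2], 6 [6,3], 5 [7,5], 3 [8,6], 4 [9,8], 6 [10,11], 5 [11,13] gives a common subsequence of length 7, and the DP table's final entry dp[11][15] is also 7, so no common subsequence is longer.

7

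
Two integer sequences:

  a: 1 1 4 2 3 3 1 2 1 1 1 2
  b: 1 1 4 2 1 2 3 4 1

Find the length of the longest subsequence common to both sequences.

7

Match 1 [1,1], 1 [2,2], 4 [3,3], 2 [4,4], 1 [7,5], 2 [8,6], 1 [11,9] — 7 values in the same relative order in both. Since dp[12][9] = 7, nothing longer is possible.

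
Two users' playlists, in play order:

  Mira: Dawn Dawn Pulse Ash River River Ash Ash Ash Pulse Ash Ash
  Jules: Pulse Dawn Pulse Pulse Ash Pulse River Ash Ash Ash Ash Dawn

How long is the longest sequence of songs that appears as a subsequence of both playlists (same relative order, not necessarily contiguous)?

8

One common subsequence of length 8: Dawn (Mira #1, Jules #2); then Pulse (Mira #3, Jules #4); then Ash (Mira #4, Jules #5); then River (Mira #6, Jules #7); then Ash (Mira #7, Jules #8); then Ash (Mira #8, Jules #9); then Ash (Mira #9, Jules #10); then Ash (Mira #11, Jules #11). The LCS DP gives dp[12][12] = 8, so this is optimal.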